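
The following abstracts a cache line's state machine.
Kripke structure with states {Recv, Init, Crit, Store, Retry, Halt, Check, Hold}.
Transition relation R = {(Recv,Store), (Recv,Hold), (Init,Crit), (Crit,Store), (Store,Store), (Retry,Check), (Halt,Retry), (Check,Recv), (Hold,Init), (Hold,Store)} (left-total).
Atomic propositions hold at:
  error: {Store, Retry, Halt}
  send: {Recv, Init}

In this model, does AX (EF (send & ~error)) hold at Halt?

Sat(~error) = {Recv, Init, Crit, Check, Hold}
Sat(send & ~error) = {Recv, Init}
EF (send & ~error): least fixpoint, start Z0 = {Recv, Init}, add states with some successor in Z. Z1 = {Recv, Init, Check, Hold}; Z2 = {Recv, Init, Retry, Check, Hold}; Z3 = {Recv, Init, Retry, Halt, Check, Hold}; fixed.
Sat(EF (send & ~error)) = {Recv, Init, Retry, Halt, Check, Hold}
Sat(AX (EF (send & ~error))) = {s : every successor in {Recv, Init, Retry, Halt, Check, Hold}} = {Retry, Halt, Check}
Halt ∈ Sat(AX (EF (send & ~error))) = {Retry, Halt, Check}, so the formula holds at Halt.

Yes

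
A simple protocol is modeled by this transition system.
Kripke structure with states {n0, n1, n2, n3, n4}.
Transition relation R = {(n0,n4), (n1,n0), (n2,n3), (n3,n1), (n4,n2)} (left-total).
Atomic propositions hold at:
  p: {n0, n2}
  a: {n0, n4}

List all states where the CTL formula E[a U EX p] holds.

{n0, n1, n4}

Sat(EX p) = {s : some successor in {n0, n2}} = {n1, n4}
E[a U EX p]: least fixpoint, start Z0 = Sat(EX p) = {n1, n4}, add states in Sat(a) with some successor in Z. Z1 = {n0, n1, n4}; fixed.
Sat(E[a U EX p]) = {n0, n1, n4}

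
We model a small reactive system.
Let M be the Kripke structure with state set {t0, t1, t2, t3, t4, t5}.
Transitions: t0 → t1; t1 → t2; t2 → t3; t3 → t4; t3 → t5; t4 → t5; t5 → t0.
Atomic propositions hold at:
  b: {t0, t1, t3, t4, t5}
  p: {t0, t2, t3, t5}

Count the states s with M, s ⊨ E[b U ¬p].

Sat(¬p) = {t1, t4}
E[b U ¬p]: least fixpoint, start Z0 = Sat(¬p) = {t1, t4}, add states in Sat(b) with some successor in Z. Z1 = {t0, t1, t3, t4}; Z2 = {t0, t1, t3, t4, t5}; fixed.
Sat(E[b U ¬p]) = {t0, t1, t3, t4, t5}
|Sat(E[b U ¬p])| = |{t0, t1, t3, t4, t5}| = 5.

5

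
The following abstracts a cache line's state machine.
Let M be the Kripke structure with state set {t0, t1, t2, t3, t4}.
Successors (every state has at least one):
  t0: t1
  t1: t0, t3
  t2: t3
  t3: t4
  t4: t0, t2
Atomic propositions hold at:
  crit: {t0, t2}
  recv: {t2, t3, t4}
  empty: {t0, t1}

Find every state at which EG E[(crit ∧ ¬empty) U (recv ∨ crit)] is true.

Sat(¬empty) = {t2, t3, t4}
Sat(crit ∧ ¬empty) = {t2}
Sat(recv ∨ crit) = {t0, t2, t3, t4}
E[(crit ∧ ¬empty) U (recv ∨ crit)]: least fixpoint, start Z0 = Sat((recv ∨ crit)) = {t0, t2, t3, t4}, add states in Sat(crit ∧ ¬empty) with some successor in Z. Already a fixed point.
Sat(E[(crit ∧ ¬empty) U (recv ∨ crit)]) = {t0, t2, t3, t4}
EG E[(crit ∧ ¬empty) U (recv ∨ crit)]: greatest fixpoint, start Z0 = {t0, t2, t3, t4}, keep only states in Sat with some successor in Z. Z1 = {t2, t3, t4}; fixed.
Sat(EG E[(crit ∧ ¬empty) U (recv ∨ crit)]) = {t2, t3, t4}

{t2, t3, t4}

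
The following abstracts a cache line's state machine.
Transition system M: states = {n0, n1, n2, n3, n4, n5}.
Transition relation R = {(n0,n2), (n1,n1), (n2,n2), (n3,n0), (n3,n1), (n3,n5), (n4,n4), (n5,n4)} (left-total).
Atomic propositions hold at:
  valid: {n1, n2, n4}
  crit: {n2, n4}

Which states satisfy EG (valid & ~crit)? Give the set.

{n1}

Sat(~crit) = {n0, n1, n3, n5}
Sat(valid & ~crit) = {n1}
EG (valid & ~crit): greatest fixpoint, start Z0 = {n1}, keep only states in Sat with some successor in Z. Already a fixed point.
Sat(EG (valid & ~crit)) = {n1}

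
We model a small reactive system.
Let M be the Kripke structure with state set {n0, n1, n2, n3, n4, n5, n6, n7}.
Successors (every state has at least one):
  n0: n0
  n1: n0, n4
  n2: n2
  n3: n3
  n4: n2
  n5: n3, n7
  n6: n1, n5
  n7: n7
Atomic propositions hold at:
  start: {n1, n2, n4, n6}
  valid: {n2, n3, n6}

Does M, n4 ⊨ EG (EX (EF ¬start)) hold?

No

Sat(¬start) = {n0, n3, n5, n7}
EF ¬start: least fixpoint, start Z0 = {n0, n3, n5, n7}, add states with some successor in Z. Z1 = {n0, n1, n3, n5, n6, n7}; fixed.
Sat(EF ¬start) = {n0, n1, n3, n5, n6, n7}
Sat(EX (EF ¬start)) = {s : some successor in {n0, n1, n3, n5, n6, n7}} = {n0, n1, n3, n5, n6, n7}
EG (EX (EF ¬start)): greatest fixpoint, start Z0 = {n0, n1, n3, n5, n6, n7}, keep only states in Sat with some successor in Z. Already a fixed point.
Sat(EG (EX (EF ¬start))) = {n0, n1, n3, n5, n6, n7}
n4 ∉ Sat(EG (EX (EF ¬start))) = {n0, n1, n3, n5, n6, n7}, so the formula does not hold at n4.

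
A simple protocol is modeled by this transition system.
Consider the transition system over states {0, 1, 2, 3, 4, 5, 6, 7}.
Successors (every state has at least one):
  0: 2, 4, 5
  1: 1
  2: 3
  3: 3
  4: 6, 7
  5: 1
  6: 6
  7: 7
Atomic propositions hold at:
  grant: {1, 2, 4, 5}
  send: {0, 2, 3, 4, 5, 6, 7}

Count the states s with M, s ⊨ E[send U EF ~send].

3

Sat(~send) = {1}
EF ~send: least fixpoint, start Z0 = {1}, add states with some successor in Z. Z1 = {1, 5}; Z2 = {0, 1, 5}; fixed.
Sat(EF ~send) = {0, 1, 5}
E[send U EF ~send]: least fixpoint, start Z0 = Sat(EF ~send) = {0, 1, 5}, add states in Sat(send) with some successor in Z. Already a fixed point.
Sat(E[send U EF ~send]) = {0, 1, 5}
|Sat(E[send U EF ~send])| = |{0, 1, 5}| = 3.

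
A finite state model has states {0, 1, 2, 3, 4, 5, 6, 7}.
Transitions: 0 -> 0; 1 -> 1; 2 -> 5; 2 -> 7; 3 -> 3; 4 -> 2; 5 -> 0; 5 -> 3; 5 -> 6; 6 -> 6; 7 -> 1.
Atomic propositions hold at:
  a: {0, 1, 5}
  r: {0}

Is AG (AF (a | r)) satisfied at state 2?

No

Sat(a | r) = {0, 1, 5}
AF (a | r): least fixpoint, start Z0 = {0, 1, 5}, add states with every successor in Z. Z1 = {0, 1, 5, 7}; Z2 = {0, 1, 2, 5, 7}; Z3 = {0, 1, 2, 4, 5, 7}; fixed.
Sat(AF (a | r)) = {0, 1, 2, 4, 5, 7}
AG (AF (a | r)): greatest fixpoint, start Z0 = {0, 1, 2, 4, 5, 7}, keep only states in Sat with every successor in Z. Z1 = {0, 1, 2, 4, 7}; Z2 = {0, 1, 4, 7}; Z3 = {0, 1, 7}; fixed.
Sat(AG (AF (a | r))) = {0, 1, 7}
2 ∉ Sat(AG (AF (a | r))) = {0, 1, 7}, so the formula does not hold at 2.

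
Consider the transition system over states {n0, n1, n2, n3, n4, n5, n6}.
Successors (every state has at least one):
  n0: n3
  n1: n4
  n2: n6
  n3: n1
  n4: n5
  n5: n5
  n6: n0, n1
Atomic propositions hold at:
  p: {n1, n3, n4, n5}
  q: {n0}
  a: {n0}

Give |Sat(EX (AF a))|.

AF a: least fixpoint, start Z0 = {n0}, add states with every successor in Z. Already a fixed point.
Sat(AF a) = {n0}
Sat(EX (AF a)) = {s : some successor in {n0}} = {n6}
|Sat(EX (AF a))| = |{n6}| = 1.

1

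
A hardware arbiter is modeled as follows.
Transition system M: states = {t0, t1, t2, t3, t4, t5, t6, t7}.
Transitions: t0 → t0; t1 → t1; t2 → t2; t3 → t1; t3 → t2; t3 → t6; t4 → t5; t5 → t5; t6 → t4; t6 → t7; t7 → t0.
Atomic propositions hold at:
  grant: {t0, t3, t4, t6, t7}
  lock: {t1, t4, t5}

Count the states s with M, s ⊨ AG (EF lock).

EF lock: least fixpoint, start Z0 = {t1, t4, t5}, add states with some successor in Z. Z1 = {t1, t3, t4, t5, t6}; fixed.
Sat(EF lock) = {t1, t3, t4, t5, t6}
AG (EF lock): greatest fixpoint, start Z0 = {t1, t3, t4, t5, t6}, keep only states in Sat with every successor in Z. Z1 = {t1, t4, t5}; fixed.
Sat(AG (EF lock)) = {t1, t4, t5}
|Sat(AG (EF lock))| = |{t1, t4, t5}| = 3.

3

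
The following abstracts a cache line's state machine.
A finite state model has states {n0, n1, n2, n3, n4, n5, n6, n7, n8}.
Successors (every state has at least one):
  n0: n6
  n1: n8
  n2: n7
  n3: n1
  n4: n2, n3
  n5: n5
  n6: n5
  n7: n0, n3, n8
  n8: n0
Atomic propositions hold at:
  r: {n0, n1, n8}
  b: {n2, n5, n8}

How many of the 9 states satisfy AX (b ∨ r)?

Sat(b ∨ r) = {n0, n1, n2, n5, n8}
Sat(AX (b ∨ r)) = {s : every successor in {n0, n1, n2, n5, n8}} = {n1, n3, n5, n6, n8}
|Sat(AX (b ∨ r))| = |{n1, n3, n5, n6, n8}| = 5.

5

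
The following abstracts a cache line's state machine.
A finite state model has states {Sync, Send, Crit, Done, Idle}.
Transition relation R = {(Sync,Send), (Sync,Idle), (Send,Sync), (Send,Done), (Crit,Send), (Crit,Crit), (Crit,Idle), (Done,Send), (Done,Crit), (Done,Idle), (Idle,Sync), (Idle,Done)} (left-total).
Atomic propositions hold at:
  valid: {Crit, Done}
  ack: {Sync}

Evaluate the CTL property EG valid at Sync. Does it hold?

EG valid: greatest fixpoint, start Z0 = {Crit, Done}, keep only states in Sat with some successor in Z. Already a fixed point.
Sat(EG valid) = {Crit, Done}
Sync ∉ Sat(EG valid) = {Crit, Done}, so the formula does not hold at Sync.

No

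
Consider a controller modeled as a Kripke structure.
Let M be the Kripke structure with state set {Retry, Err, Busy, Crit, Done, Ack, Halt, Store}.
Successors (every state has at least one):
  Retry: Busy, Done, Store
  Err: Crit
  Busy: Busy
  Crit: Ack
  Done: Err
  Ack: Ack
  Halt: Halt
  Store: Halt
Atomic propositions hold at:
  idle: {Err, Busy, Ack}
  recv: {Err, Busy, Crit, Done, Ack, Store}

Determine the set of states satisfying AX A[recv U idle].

{Err, Busy, Crit, Done, Ack}

A[recv U idle]: least fixpoint, start Z0 = Sat(idle) = {Err, Busy, Ack}, add states in Sat(recv) with every successor in Z. Z1 = {Err, Busy, Crit, Done, Ack}; fixed.
Sat(A[recv U idle]) = {Err, Busy, Crit, Done, Ack}
Sat(AX A[recv U idle]) = {s : every successor in {Err, Busy, Crit, Done, Ack}} = {Err, Busy, Crit, Done, Ack}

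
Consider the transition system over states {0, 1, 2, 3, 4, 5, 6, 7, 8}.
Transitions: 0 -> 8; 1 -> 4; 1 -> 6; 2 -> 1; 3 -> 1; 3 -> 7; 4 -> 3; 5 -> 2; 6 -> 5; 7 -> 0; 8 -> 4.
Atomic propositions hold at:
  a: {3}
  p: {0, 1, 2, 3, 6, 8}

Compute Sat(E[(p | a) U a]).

Sat(p | a) = {0, 1, 2, 3, 6, 8}
E[(p | a) U a]: least fixpoint, start Z0 = Sat(a) = {3}, add states in Sat(p | a) with some successor in Z. Already a fixed point.
Sat(E[(p | a) U a]) = {3}

{3}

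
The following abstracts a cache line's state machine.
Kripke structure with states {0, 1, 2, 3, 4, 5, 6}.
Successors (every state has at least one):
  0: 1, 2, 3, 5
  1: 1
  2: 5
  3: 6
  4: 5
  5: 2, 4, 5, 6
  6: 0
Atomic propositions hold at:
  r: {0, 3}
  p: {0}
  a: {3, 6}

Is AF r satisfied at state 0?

AF r: least fixpoint, start Z0 = {0, 3}, add states with every successor in Z. Z1 = {0, 3, 6}; fixed.
Sat(AF r) = {0, 3, 6}
0 ∈ Sat(AF r) = {0, 3, 6}, so the formula holds at 0.

Yes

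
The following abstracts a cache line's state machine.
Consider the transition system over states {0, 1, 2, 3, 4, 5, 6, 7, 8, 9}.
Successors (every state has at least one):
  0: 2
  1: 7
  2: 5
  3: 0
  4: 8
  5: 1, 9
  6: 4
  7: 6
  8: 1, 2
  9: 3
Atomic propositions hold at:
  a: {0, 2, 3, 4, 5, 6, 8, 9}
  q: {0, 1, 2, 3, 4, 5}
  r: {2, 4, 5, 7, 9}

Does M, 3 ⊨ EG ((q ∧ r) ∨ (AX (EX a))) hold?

Sat(q ∧ r) = {2, 4, 5}
Sat(EX a) = {s : some successor in {0, 2, 3, 4, 5, 6, 8, 9}} = {0, 2, 3, 4, 5, 6, 7, 8, 9}
Sat(AX (EX a)) = {s : every successor in {0, 2, 3, 4, 5, 6, 7, 8, 9}} = {0, 1, 2, 3, 4, 6, 7, 9}
Sat((q ∧ r) ∨ (AX (EX a))) = {0, 1, 2, 3, 4, 5, 6, 7, 9}
EG ((q ∧ r) ∨ (AX (EX a))): greatest fixpoint, start Z0 = {0, 1, 2, 3, 4, 5, 6, 7, 9}, keep only states in Sat with some successor in Z. Z1 = {0, 1, 2, 3, 5, 6, 7, 9}; Z2 = {0, 1, 2, 3, 5, 7, 9}; Z3 = {0, 1, 2, 3, 5, 9}; Z4 = {0, 2, 3, 5, 9}; fixed.
Sat(EG ((q ∧ r) ∨ (AX (EX a)))) = {0, 2, 3, 5, 9}
3 ∈ Sat(EG ((q ∧ r) ∨ (AX (EX a)))) = {0, 2, 3, 5, 9}, so the formula holds at 3.

Yes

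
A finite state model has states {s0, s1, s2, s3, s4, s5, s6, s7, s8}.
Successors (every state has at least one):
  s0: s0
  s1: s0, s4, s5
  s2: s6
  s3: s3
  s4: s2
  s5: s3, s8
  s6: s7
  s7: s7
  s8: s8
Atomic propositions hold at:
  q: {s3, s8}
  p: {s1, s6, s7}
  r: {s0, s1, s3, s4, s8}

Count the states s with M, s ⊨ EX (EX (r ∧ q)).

Sat(r ∧ q) = {s3, s8}
Sat(EX (r ∧ q)) = {s : some successor in {s3, s8}} = {s3, s5, s8}
Sat(EX (EX (r ∧ q))) = {s : some successor in {s3, s5, s8}} = {s1, s3, s5, s8}
|Sat(EX (EX (r ∧ q)))| = |{s1, s3, s5, s8}| = 4.

4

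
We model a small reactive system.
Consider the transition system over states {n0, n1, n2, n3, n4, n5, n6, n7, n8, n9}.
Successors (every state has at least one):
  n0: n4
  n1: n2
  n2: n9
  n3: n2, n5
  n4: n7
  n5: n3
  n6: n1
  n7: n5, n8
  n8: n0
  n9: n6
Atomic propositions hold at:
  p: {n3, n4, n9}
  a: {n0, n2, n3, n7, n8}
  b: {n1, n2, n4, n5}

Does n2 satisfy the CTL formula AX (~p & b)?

No

Sat(~p) = {n0, n1, n2, n5, n6, n7, n8}
Sat(~p & b) = {n1, n2, n5}
Sat(AX (~p & b)) = {s : every successor in {n1, n2, n5}} = {n1, n3, n6}
n2 ∉ Sat(AX (~p & b)) = {n1, n3, n6}, so the formula does not hold at n2.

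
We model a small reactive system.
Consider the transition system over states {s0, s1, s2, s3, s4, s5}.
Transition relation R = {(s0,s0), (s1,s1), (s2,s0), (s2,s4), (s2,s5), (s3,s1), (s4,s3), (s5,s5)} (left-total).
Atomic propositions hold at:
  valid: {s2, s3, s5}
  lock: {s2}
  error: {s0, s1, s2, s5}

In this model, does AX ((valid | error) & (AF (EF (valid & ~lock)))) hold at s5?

Yes

Sat(valid | error) = {s0, s1, s2, s3, s5}
Sat(~lock) = {s0, s1, s3, s4, s5}
Sat(valid & ~lock) = {s3, s5}
EF (valid & ~lock): least fixpoint, start Z0 = {s3, s5}, add states with some successor in Z. Z1 = {s2, s3, s4, s5}; fixed.
Sat(EF (valid & ~lock)) = {s2, s3, s4, s5}
AF (EF (valid & ~lock)): least fixpoint, start Z0 = {s2, s3, s4, s5}, add states with every successor in Z. Already a fixed point.
Sat(AF (EF (valid & ~lock))) = {s2, s3, s4, s5}
Sat((valid | error) & (AF (EF (valid & ~lock)))) = {s2, s3, s5}
Sat(AX ((valid | error) & (AF (EF (valid & ~lock))))) = {s : every successor in {s2, s3, s5}} = {s4, s5}
s5 ∈ Sat(AX ((valid | error) & (AF (EF (valid & ~lock))))) = {s4, s5}, so the formula holds at s5.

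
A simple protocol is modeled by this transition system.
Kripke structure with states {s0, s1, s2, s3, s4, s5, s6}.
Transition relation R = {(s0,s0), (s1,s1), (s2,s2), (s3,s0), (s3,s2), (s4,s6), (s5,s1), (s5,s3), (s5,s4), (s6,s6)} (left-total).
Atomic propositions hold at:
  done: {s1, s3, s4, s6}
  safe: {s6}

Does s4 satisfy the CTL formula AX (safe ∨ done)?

Sat(safe ∨ done) = {s1, s3, s4, s6}
Sat(AX (safe ∨ done)) = {s : every successor in {s1, s3, s4, s6}} = {s1, s4, s5, s6}
s4 ∈ Sat(AX (safe ∨ done)) = {s1, s4, s5, s6}, so the formula holds at s4.

Yes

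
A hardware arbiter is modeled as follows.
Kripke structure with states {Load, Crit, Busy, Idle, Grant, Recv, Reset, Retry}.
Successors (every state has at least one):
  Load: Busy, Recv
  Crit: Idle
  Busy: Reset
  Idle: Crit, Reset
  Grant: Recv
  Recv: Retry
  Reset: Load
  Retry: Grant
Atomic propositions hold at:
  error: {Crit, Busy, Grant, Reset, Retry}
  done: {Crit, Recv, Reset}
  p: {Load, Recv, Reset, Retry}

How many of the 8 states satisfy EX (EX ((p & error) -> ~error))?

Sat(p & error) = {Reset, Retry}
Sat(~error) = {Load, Idle, Recv}
Sat((p & error) -> ~error) = {Load, Crit, Busy, Idle, Grant, Recv}
Sat(EX ((p & error) -> ~error)) = {s : some successor in {Load, Crit, Busy, Idle, Grant, Recv}} = {Load, Crit, Idle, Grant, Reset, Retry}
Sat(EX (EX ((p & error) -> ~error))) = {s : some successor in {Load, Crit, Idle, Grant, Reset, Retry}} = {Crit, Busy, Idle, Recv, Reset, Retry}
|Sat(EX (EX ((p & error) -> ~error)))| = |{Crit, Busy, Idle, Recv, Reset, Retry}| = 6.

6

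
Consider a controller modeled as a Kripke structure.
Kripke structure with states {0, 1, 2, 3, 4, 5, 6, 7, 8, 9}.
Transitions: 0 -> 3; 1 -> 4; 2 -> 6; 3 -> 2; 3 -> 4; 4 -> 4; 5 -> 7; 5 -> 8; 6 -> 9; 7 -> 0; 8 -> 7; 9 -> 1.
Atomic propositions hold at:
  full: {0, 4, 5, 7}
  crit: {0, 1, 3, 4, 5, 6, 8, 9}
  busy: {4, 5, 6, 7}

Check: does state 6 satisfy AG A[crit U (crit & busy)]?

Yes

Sat(crit & busy) = {4, 5, 6}
A[crit U (crit & busy)]: least fixpoint, start Z0 = Sat((crit & busy)) = {4, 5, 6}, add states in Sat(crit) with every successor in Z. Z1 = {1, 4, 5, 6}; Z2 = {1, 4, 5, 6, 9}; fixed.
Sat(A[crit U (crit & busy)]) = {1, 4, 5, 6, 9}
AG A[crit U (crit & busy)]: greatest fixpoint, start Z0 = {1, 4, 5, 6, 9}, keep only states in Sat with every successor in Z. Z1 = {1, 4, 6, 9}; fixed.
Sat(AG A[crit U (crit & busy)]) = {1, 4, 6, 9}
6 ∈ Sat(AG A[crit U (crit & busy)]) = {1, 4, 6, 9}, so the formula holds at 6.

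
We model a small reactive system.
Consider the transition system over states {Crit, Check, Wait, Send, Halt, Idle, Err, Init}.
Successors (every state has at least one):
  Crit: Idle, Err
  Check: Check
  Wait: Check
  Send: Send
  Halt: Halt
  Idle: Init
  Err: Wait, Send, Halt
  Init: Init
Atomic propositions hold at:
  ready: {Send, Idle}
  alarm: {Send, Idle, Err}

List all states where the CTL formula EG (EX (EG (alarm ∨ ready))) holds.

{Crit, Send, Err}

Sat(alarm ∨ ready) = {Send, Idle, Err}
EG (alarm ∨ ready): greatest fixpoint, start Z0 = {Send, Idle, Err}, keep only states in Sat with some successor in Z. Z1 = {Send, Err}; fixed.
Sat(EG (alarm ∨ ready)) = {Send, Err}
Sat(EX (EG (alarm ∨ ready))) = {s : some successor in {Send, Err}} = {Crit, Send, Err}
EG (EX (EG (alarm ∨ ready))): greatest fixpoint, start Z0 = {Crit, Send, Err}, keep only states in Sat with some successor in Z. Already a fixed point.
Sat(EG (EX (EG (alarm ∨ ready)))) = {Crit, Send, Err}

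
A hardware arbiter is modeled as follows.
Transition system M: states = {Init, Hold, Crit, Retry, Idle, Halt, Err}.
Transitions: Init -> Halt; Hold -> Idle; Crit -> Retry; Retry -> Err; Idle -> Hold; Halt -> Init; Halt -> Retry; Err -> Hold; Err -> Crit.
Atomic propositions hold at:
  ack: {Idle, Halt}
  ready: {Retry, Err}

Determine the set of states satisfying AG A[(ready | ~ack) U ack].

Sat(~ack) = {Init, Hold, Crit, Retry, Err}
Sat(ready | ~ack) = {Init, Hold, Crit, Retry, Err}
A[(ready | ~ack) U ack]: least fixpoint, start Z0 = Sat(ack) = {Idle, Halt}, add states in Sat(ready | ~ack) with every successor in Z. Z1 = {Init, Hold, Idle, Halt}; fixed.
Sat(A[(ready | ~ack) U ack]) = {Init, Hold, Idle, Halt}
AG A[(ready | ~ack) U ack]: greatest fixpoint, start Z0 = {Init, Hold, Idle, Halt}, keep only states in Sat with every successor in Z. Z1 = {Init, Hold, Idle}; Z2 = {Hold, Idle}; fixed.
Sat(AG A[(ready | ~ack) U ack]) = {Hold, Idle}

{Hold, Idle}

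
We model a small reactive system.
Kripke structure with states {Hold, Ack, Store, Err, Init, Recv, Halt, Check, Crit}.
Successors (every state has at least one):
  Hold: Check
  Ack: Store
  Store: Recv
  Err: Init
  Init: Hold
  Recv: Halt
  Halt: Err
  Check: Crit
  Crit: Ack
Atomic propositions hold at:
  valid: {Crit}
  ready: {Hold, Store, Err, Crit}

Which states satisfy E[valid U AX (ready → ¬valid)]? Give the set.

Sat(¬valid) = {Hold, Ack, Store, Err, Init, Recv, Halt, Check}
Sat(ready → ¬valid) = {Hold, Ack, Store, Err, Init, Recv, Halt, Check}
Sat(AX (ready → ¬valid)) = {s : every successor in {Hold, Ack, Store, Err, Init, Recv, Halt, Check}} = {Hold, Ack, Store, Err, Init, Recv, Halt, Crit}
E[valid U AX (ready → ¬valid)]: least fixpoint, start Z0 = Sat(AX (ready → ¬valid)) = {Hold, Ack, Store, Err, Init, Recv, Halt, Crit}, add states in Sat(valid) with some successor in Z. Already a fixed point.
Sat(E[valid U AX (ready → ¬valid)]) = {Hold, Ack, Store, Err, Init, Recv, Halt, Crit}

{Hold, Ack, Store, Err, Init, Recv, Halt, Crit}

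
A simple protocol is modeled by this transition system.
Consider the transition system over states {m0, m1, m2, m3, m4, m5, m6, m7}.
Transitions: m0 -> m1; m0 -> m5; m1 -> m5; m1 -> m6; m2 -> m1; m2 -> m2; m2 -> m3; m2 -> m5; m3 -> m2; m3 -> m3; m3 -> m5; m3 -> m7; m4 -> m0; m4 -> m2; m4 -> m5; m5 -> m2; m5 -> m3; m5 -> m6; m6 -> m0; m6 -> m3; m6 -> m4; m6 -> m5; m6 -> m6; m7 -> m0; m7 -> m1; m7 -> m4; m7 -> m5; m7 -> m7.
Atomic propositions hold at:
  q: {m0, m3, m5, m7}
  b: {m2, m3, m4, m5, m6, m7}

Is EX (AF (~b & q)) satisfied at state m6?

Sat(~b) = {m0, m1}
Sat(~b & q) = {m0}
AF (~b & q): least fixpoint, start Z0 = {m0}, add states with every successor in Z. Already a fixed point.
Sat(AF (~b & q)) = {m0}
Sat(EX (AF (~b & q))) = {s : some successor in {m0}} = {m4, m6, m7}
m6 ∈ Sat(EX (AF (~b & q))) = {m4, m6, m7}, so the formula holds at m6.

Yes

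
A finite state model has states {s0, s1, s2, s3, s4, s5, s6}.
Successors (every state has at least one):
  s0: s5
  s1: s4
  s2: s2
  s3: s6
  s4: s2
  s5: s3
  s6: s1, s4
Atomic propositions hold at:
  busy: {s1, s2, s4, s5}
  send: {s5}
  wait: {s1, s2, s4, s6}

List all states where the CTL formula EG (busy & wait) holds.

{s1, s2, s4}

Sat(busy & wait) = {s1, s2, s4}
EG (busy & wait): greatest fixpoint, start Z0 = {s1, s2, s4}, keep only states in Sat with some successor in Z. Already a fixed point.
Sat(EG (busy & wait)) = {s1, s2, s4}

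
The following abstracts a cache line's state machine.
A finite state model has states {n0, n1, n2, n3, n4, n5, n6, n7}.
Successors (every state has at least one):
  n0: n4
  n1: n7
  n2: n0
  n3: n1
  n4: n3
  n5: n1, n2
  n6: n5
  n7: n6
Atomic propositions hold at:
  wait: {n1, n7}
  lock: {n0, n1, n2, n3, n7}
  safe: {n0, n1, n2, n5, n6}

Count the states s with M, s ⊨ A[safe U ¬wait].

Sat(¬wait) = {n0, n2, n3, n4, n5, n6}
A[safe U ¬wait]: least fixpoint, start Z0 = Sat(¬wait) = {n0, n2, n3, n4, n5, n6}, add states in Sat(safe) with every successor in Z. Already a fixed point.
Sat(A[safe U ¬wait]) = {n0, n2, n3, n4, n5, n6}
|Sat(A[safe U ¬wait])| = |{n0, n2, n3, n4, n5, n6}| = 6.

6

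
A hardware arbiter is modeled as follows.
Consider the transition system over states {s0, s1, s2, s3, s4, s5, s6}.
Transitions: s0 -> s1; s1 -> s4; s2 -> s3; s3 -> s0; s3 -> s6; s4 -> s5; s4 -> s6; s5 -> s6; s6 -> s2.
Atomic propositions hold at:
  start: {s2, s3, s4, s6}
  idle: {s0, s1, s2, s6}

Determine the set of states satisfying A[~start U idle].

Sat(~start) = {s0, s1, s5}
A[~start U idle]: least fixpoint, start Z0 = Sat(idle) = {s0, s1, s2, s6}, add states in Sat(~start) with every successor in Z. Z1 = {s0, s1, s2, s5, s6}; fixed.
Sat(A[~start U idle]) = {s0, s1, s2, s5, s6}

{s0, s1, s2, s5, s6}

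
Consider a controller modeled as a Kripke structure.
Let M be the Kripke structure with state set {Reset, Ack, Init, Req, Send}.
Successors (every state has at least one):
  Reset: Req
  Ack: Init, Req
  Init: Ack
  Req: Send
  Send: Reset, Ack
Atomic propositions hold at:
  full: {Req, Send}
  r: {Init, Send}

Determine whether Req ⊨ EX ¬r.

No

Sat(¬r) = {Reset, Ack, Req}
Sat(EX ¬r) = {s : some successor in {Reset, Ack, Req}} = {Reset, Ack, Init, Send}
Req ∉ Sat(EX ¬r) = {Reset, Ack, Init, Send}, so the formula does not hold at Req.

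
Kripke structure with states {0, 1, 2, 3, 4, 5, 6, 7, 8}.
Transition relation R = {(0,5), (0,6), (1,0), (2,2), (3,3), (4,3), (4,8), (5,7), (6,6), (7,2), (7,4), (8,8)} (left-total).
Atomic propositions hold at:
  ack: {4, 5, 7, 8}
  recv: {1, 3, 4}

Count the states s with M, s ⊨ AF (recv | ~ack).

8

Sat(~ack) = {0, 1, 2, 3, 6}
Sat(recv | ~ack) = {0, 1, 2, 3, 4, 6}
AF (recv | ~ack): least fixpoint, start Z0 = {0, 1, 2, 3, 4, 6}, add states with every successor in Z. Z1 = {0, 1, 2, 3, 4, 6, 7}; Z2 = {0, 1, 2, 3, 4, 5, 6, 7}; fixed.
Sat(AF (recv | ~ack)) = {0, 1, 2, 3, 4, 5, 6, 7}
|Sat(AF (recv | ~ack))| = |{0, 1, 2, 3, 4, 5, 6, 7}| = 8.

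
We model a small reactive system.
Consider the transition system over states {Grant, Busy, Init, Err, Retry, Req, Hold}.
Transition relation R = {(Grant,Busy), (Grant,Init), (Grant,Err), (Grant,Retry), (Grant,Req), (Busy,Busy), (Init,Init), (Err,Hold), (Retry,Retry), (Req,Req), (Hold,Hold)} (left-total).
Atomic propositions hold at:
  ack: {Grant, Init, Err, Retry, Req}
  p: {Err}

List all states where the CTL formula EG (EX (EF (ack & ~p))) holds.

{Grant, Init, Retry, Req}

Sat(~p) = {Grant, Busy, Init, Retry, Req, Hold}
Sat(ack & ~p) = {Grant, Init, Retry, Req}
EF (ack & ~p): least fixpoint, start Z0 = {Grant, Init, Retry, Req}, add states with some successor in Z. Already a fixed point.
Sat(EF (ack & ~p)) = {Grant, Init, Retry, Req}
Sat(EX (EF (ack & ~p))) = {s : some successor in {Grant, Init, Retry, Req}} = {Grant, Init, Retry, Req}
EG (EX (EF (ack & ~p))): greatest fixpoint, start Z0 = {Grant, Init, Retry, Req}, keep only states in Sat with some successor in Z. Already a fixed point.
Sat(EG (EX (EF (ack & ~p)))) = {Grant, Init, Retry, Req}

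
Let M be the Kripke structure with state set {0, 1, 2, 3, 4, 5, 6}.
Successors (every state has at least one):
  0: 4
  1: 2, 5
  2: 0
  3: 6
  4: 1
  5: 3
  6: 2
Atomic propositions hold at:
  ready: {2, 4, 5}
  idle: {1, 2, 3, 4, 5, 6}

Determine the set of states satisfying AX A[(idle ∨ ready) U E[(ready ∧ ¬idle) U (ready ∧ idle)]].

Sat(idle ∨ ready) = {1, 2, 3, 4, 5, 6}
Sat(¬idle) = {0}
Sat(ready ∧ ¬idle) = ∅
Sat(ready ∧ idle) = {2, 4, 5}
E[(ready ∧ ¬idle) U (ready ∧ idle)]: least fixpoint, start Z0 = Sat((ready ∧ idle)) = {2, 4, 5}, add states in Sat(ready ∧ ¬idle) with some successor in Z. Already a fixed point.
Sat(E[(ready ∧ ¬idle) U (ready ∧ idle)]) = {2, 4, 5}
A[(idle ∨ ready) U E[(ready ∧ ¬idle) U (ready ∧ idle)]]: least fixpoint, start Z0 = Sat(E[(ready ∧ ¬idle) U (ready ∧ idle)]) = {2, 4, 5}, add states in Sat(idle ∨ ready) with every successor in Z. Z1 = {1, 2, 4, 5, 6}; Z2 = {1, 2, 3, 4, 5, 6}; fixed.
Sat(A[(idle ∨ ready) U E[(ready ∧ ¬idle) U (ready ∧ idle)]]) = {1, 2, 3, 4, 5, 6}
Sat(AX A[(idle ∨ ready) U E[(ready ∧ ¬idle) U (ready ∧ idle)]]) = {s : every successor in {1, 2, 3, 4, 5, 6}} = {0, 1, 3, 4, 5, 6}

{0, 1, 3, 4, 5, 6}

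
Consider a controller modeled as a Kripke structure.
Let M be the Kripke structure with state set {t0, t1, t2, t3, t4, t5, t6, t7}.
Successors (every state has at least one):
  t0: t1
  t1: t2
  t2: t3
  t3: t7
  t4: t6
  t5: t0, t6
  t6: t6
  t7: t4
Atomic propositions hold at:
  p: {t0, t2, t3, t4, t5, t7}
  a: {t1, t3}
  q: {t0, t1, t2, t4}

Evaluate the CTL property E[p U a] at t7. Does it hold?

E[p U a]: least fixpoint, start Z0 = Sat(a) = {t1, t3}, add states in Sat(p) with some successor in Z. Z1 = {t0, t1, t2, t3}; Z2 = {t0, t1, t2, t3, t5}; fixed.
Sat(E[p U a]) = {t0, t1, t2, t3, t5}
t7 ∉ Sat(E[p U a]) = {t0, t1, t2, t3, t5}, so the formula does not hold at t7.

No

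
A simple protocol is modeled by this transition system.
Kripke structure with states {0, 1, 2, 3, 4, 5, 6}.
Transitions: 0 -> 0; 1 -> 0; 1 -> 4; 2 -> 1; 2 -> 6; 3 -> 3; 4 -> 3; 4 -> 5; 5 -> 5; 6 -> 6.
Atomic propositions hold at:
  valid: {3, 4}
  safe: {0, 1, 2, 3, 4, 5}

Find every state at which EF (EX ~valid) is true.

{0, 1, 2, 4, 5, 6}

Sat(~valid) = {0, 1, 2, 5, 6}
Sat(EX ~valid) = {s : some successor in {0, 1, 2, 5, 6}} = {0, 1, 2, 4, 5, 6}
EF (EX ~valid): least fixpoint, start Z0 = {0, 1, 2, 4, 5, 6}, add states with some successor in Z. Already a fixed point.
Sat(EF (EX ~valid)) = {0, 1, 2, 4, 5, 6}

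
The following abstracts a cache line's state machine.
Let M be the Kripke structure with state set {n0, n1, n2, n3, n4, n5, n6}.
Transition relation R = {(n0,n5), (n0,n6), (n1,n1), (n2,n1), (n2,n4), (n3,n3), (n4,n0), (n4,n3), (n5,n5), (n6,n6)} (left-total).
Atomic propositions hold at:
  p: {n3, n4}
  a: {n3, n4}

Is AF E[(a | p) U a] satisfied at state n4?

Sat(a | p) = {n3, n4}
E[(a | p) U a]: least fixpoint, start Z0 = Sat(a) = {n3, n4}, add states in Sat(a | p) with some successor in Z. Already a fixed point.
Sat(E[(a | p) U a]) = {n3, n4}
AF E[(a | p) U a]: least fixpoint, start Z0 = {n3, n4}, add states with every successor in Z. Already a fixed point.
Sat(AF E[(a | p) U a]) = {n3, n4}
n4 ∈ Sat(AF E[(a | p) U a]) = {n3, n4}, so the formula holds at n4.

Yes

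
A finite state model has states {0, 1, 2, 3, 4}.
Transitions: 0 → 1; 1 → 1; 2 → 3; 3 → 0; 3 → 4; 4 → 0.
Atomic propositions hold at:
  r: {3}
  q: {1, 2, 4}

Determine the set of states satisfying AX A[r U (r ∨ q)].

Sat(r ∨ q) = {1, 2, 3, 4}
A[r U (r ∨ q)]: least fixpoint, start Z0 = Sat((r ∨ q)) = {1, 2, 3, 4}, add states in Sat(r) with every successor in Z. Already a fixed point.
Sat(A[r U (r ∨ q)]) = {1, 2, 3, 4}
Sat(AX A[r U (r ∨ q)]) = {s : every successor in {1, 2, 3, 4}} = {0, 1, 2}

{0, 1, 2}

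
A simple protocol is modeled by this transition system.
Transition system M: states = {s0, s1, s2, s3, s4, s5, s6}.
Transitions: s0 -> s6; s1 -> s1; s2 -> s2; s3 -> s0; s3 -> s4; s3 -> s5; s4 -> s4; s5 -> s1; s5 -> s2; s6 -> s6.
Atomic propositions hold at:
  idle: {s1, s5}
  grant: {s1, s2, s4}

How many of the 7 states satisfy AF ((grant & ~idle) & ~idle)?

2

Sat(~idle) = {s0, s2, s3, s4, s6}
Sat(grant & ~idle) = {s2, s4}
Sat((grant & ~idle) & ~idle) = {s2, s4}
AF ((grant & ~idle) & ~idle): least fixpoint, start Z0 = {s2, s4}, add states with every successor in Z. Already a fixed point.
Sat(AF ((grant & ~idle) & ~idle)) = {s2, s4}
|Sat(AF ((grant & ~idle) & ~idle))| = |{s2, s4}| = 2.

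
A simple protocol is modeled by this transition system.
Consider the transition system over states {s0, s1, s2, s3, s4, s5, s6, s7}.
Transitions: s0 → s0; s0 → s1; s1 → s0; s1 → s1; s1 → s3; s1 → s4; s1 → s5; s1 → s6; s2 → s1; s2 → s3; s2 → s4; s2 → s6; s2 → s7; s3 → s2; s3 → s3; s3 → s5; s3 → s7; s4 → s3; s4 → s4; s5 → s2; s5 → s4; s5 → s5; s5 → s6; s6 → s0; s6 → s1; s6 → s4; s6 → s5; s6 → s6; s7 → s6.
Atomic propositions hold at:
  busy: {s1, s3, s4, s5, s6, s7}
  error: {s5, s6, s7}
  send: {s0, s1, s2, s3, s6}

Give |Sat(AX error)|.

1

Sat(AX error) = {s : every successor in {s5, s6, s7}} = {s7}
|Sat(AX error)| = |{s7}| = 1.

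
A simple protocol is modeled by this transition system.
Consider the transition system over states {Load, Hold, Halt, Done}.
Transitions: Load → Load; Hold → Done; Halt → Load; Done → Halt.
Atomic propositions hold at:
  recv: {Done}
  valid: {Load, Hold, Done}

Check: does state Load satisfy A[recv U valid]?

Yes

A[recv U valid]: least fixpoint, start Z0 = Sat(valid) = {Load, Hold, Done}, add states in Sat(recv) with every successor in Z. Already a fixed point.
Sat(A[recv U valid]) = {Load, Hold, Done}
Load ∈ Sat(A[recv U valid]) = {Load, Hold, Done}, so the formula holds at Load.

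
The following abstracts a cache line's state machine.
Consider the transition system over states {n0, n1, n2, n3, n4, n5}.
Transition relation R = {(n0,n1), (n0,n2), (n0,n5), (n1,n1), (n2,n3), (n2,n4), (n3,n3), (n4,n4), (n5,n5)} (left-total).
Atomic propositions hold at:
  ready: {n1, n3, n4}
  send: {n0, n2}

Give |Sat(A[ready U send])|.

2

A[ready U send]: least fixpoint, start Z0 = Sat(send) = {n0, n2}, add states in Sat(ready) with every successor in Z. Already a fixed point.
Sat(A[ready U send]) = {n0, n2}
|Sat(A[ready U send])| = |{n0, n2}| = 2.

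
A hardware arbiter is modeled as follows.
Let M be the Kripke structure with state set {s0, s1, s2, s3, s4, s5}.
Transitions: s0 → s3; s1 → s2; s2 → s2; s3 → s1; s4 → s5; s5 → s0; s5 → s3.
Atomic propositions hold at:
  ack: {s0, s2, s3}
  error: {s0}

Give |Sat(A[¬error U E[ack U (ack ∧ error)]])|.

1

Sat(¬error) = {s1, s2, s3, s4, s5}
Sat(ack ∧ error) = {s0}
E[ack U (ack ∧ error)]: least fixpoint, start Z0 = Sat((ack ∧ error)) = {s0}, add states in Sat(ack) with some successor in Z. Already a fixed point.
Sat(E[ack U (ack ∧ error)]) = {s0}
A[¬error U E[ack U (ack ∧ error)]]: least fixpoint, start Z0 = Sat(E[ack U (ack ∧ error)]) = {s0}, add states in Sat(¬error) with every successor in Z. Already a fixed point.
Sat(A[¬error U E[ack U (ack ∧ error)]]) = {s0}
|Sat(A[¬error U E[ack U (ack ∧ error)]])| = |{s0}| = 1.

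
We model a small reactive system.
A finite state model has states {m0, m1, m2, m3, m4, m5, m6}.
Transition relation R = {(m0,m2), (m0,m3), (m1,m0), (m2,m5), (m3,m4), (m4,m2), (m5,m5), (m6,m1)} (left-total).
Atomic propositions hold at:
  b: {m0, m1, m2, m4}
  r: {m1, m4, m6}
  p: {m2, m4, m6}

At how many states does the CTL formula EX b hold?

5

Sat(EX b) = {s : some successor in {m0, m1, m2, m4}} = {m0, m1, m3, m4, m6}
|Sat(EX b)| = |{m0, m1, m3, m4, m6}| = 5.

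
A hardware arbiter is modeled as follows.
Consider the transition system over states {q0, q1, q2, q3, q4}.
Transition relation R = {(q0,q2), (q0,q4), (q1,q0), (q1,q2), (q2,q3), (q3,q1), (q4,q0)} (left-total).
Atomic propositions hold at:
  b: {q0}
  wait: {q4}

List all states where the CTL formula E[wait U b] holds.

E[wait U b]: least fixpoint, start Z0 = Sat(b) = {q0}, add states in Sat(wait) with some successor in Z. Z1 = {q0, q4}; fixed.
Sat(E[wait U b]) = {q0, q4}

{q0, q4}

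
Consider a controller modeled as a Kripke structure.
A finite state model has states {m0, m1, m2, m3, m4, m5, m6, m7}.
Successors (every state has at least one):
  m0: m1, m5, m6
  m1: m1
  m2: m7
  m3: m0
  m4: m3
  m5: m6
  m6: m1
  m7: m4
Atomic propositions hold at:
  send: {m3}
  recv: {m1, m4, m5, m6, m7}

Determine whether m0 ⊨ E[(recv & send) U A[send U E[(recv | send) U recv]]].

Sat(recv & send) = ∅
Sat(recv | send) = {m1, m3, m4, m5, m6, m7}
E[(recv | send) U recv]: least fixpoint, start Z0 = Sat(recv) = {m1, m4, m5, m6, m7}, add states in Sat(recv | send) with some successor in Z. Already a fixed point.
Sat(E[(recv | send) U recv]) = {m1, m4, m5, m6, m7}
A[send U E[(recv | send) U recv]]: least fixpoint, start Z0 = Sat(E[(recv | send) U recv]) = {m1, m4, m5, m6, m7}, add states in Sat(send) with every successor in Z. Already a fixed point.
Sat(A[send U E[(recv | send) U recv]]) = {m1, m4, m5, m6, m7}
E[(recv & send) U A[send U E[(recv | send) U recv]]]: least fixpoint, start Z0 = Sat(A[send U E[(recv | send) U recv]]) = {m1, m4, m5, m6, m7}, add states in Sat(recv & send) with some successor in Z. Already a fixed point.
Sat(E[(recv & send) U A[send U E[(recv | send) U recv]]]) = {m1, m4, m5, m6, m7}
m0 ∉ Sat(E[(recv & send) U A[send U E[(recv | send) U recv]]]) = {m1, m4, m5, m6, m7}, so the formula does not hold at m0.

No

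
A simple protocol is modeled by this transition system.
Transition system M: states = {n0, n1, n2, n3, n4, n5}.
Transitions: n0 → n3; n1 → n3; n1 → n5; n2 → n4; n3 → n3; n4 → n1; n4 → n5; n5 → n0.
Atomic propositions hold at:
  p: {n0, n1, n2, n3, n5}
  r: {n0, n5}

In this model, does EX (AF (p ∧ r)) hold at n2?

Sat(p ∧ r) = {n0, n5}
AF (p ∧ r): least fixpoint, start Z0 = {n0, n5}, add states with every successor in Z. Already a fixed point.
Sat(AF (p ∧ r)) = {n0, n5}
Sat(EX (AF (p ∧ r))) = {s : some successor in {n0, n5}} = {n1, n4, n5}
n2 ∉ Sat(EX (AF (p ∧ r))) = {n1, n4, n5}, so the formula does not hold at n2.

No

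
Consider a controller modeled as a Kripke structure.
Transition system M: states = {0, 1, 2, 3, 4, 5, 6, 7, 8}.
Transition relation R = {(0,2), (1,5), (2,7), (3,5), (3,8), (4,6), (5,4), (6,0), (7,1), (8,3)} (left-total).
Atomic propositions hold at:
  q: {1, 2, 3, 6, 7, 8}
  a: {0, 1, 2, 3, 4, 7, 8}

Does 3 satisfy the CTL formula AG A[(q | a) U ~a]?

Sat(q | a) = {0, 1, 2, 3, 4, 6, 7, 8}
Sat(~a) = {5, 6}
A[(q | a) U ~a]: least fixpoint, start Z0 = Sat(~a) = {5, 6}, add states in Sat(q | a) with every successor in Z. Z1 = {1, 4, 5, 6}; Z2 = {1, 4, 5, 6, 7}; Z3 = {1, 2, 4, 5, 6, 7}; Z4 = {0, 1, 2, 4, 5, 6, 7}; fixed.
Sat(A[(q | a) U ~a]) = {0, 1, 2, 4, 5, 6, 7}
AG A[(q | a) U ~a]: greatest fixpoint, start Z0 = {0, 1, 2, 4, 5, 6, 7}, keep only states in Sat with every successor in Z. Already a fixed point.
Sat(AG A[(q | a) U ~a]) = {0, 1, 2, 4, 5, 6, 7}
3 ∉ Sat(AG A[(q | a) U ~a]) = {0, 1, 2, 4, 5, 6, 7}, so the formula does not hold at 3.

No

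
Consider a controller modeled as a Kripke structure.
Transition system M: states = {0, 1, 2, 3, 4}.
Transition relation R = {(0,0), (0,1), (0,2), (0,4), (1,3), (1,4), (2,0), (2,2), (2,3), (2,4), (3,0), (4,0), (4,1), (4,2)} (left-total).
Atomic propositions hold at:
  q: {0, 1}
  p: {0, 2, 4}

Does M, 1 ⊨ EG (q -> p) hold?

No

Sat(q -> p) = {0, 2, 3, 4}
EG (q -> p): greatest fixpoint, start Z0 = {0, 2, 3, 4}, keep only states in Sat with some successor in Z. Already a fixed point.
Sat(EG (q -> p)) = {0, 2, 3, 4}
1 ∉ Sat(EG (q -> p)) = {0, 2, 3, 4}, so the formula does not hold at 1.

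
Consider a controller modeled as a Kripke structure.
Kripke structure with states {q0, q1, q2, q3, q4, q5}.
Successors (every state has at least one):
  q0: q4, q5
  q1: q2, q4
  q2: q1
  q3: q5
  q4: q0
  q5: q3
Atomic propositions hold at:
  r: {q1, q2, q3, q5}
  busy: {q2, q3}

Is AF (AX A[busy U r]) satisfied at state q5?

A[busy U r]: least fixpoint, start Z0 = Sat(r) = {q1, q2, q3, q5}, add states in Sat(busy) with every successor in Z. Already a fixed point.
Sat(A[busy U r]) = {q1, q2, q3, q5}
Sat(AX A[busy U r]) = {s : every successor in {q1, q2, q3, q5}} = {q2, q3, q5}
AF (AX A[busy U r]): least fixpoint, start Z0 = {q2, q3, q5}, add states with every successor in Z. Already a fixed point.
Sat(AF (AX A[busy U r])) = {q2, q3, q5}
q5 ∈ Sat(AF (AX A[busy U r])) = {q2, q3, q5}, so the formula holds at q5.

Yes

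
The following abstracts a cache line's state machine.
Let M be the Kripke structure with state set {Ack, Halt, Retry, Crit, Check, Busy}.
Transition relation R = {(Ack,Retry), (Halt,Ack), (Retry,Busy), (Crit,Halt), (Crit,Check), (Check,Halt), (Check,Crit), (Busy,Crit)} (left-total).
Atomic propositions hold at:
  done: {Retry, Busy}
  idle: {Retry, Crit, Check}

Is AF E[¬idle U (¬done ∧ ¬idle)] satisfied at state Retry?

Sat(¬idle) = {Ack, Halt, Busy}
Sat(¬done) = {Ack, Halt, Crit, Check}
Sat(¬done ∧ ¬idle) = {Ack, Halt}
E[¬idle U (¬done ∧ ¬idle)]: least fixpoint, start Z0 = Sat((¬done ∧ ¬idle)) = {Ack, Halt}, add states in Sat(¬idle) with some successor in Z. Already a fixed point.
Sat(E[¬idle U (¬done ∧ ¬idle)]) = {Ack, Halt}
AF E[¬idle U (¬done ∧ ¬idle)]: least fixpoint, start Z0 = {Ack, Halt}, add states with every successor in Z. Already a fixed point.
Sat(AF E[¬idle U (¬done ∧ ¬idle)]) = {Ack, Halt}
Retry ∉ Sat(AF E[¬idle U (¬done ∧ ¬idle)]) = {Ack, Halt}, so the formula does not hold at Retry.

No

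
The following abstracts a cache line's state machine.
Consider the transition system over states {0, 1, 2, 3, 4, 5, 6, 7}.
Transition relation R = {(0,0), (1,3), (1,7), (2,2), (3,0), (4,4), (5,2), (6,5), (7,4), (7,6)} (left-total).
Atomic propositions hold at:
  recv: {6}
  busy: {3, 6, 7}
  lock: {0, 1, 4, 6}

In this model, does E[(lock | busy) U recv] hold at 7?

Sat(lock | busy) = {0, 1, 3, 4, 6, 7}
E[(lock | busy) U recv]: least fixpoint, start Z0 = Sat(recv) = {6}, add states in Sat(lock | busy) with some successor in Z. Z1 = {6, 7}; Z2 = {1, 6, 7}; fixed.
Sat(E[(lock | busy) U recv]) = {1, 6, 7}
7 ∈ Sat(E[(lock | busy) U recv]) = {1, 6, 7}, so the formula holds at 7.

Yes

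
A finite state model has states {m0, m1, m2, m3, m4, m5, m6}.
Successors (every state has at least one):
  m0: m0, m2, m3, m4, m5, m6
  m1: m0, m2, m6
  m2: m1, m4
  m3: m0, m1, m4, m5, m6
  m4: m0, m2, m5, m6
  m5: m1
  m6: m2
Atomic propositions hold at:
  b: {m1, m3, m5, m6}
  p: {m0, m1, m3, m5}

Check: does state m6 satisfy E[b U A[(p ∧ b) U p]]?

Sat(p ∧ b) = {m1, m3, m5}
A[(p ∧ b) U p]: least fixpoint, start Z0 = Sat(p) = {m0, m1, m3, m5}, add states in Sat(p ∧ b) with every successor in Z. Already a fixed point.
Sat(A[(p ∧ b) U p]) = {m0, m1, m3, m5}
E[b U A[(p ∧ b) U p]]: least fixpoint, start Z0 = Sat(A[(p ∧ b) U p]) = {m0, m1, m3, m5}, add states in Sat(b) with some successor in Z. Already a fixed point.
Sat(E[b U A[(p ∧ b) U p]]) = {m0, m1, m3, m5}
m6 ∉ Sat(E[b U A[(p ∧ b) U p]]) = {m0, m1, m3, m5}, so the formula does not hold at m6.

No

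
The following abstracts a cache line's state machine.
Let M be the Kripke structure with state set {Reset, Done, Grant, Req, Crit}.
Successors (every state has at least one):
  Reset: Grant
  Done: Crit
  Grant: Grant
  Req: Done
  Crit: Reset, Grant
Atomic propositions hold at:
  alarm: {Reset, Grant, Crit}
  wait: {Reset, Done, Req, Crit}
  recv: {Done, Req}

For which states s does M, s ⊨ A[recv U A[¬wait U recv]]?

Sat(¬wait) = {Grant}
A[¬wait U recv]: least fixpoint, start Z0 = Sat(recv) = {Done, Req}, add states in Sat(¬wait) with every successor in Z. Already a fixed point.
Sat(A[¬wait U recv]) = {Done, Req}
A[recv U A[¬wait U recv]]: least fixpoint, start Z0 = Sat(A[¬wait U recv]) = {Done, Req}, add states in Sat(recv) with every successor in Z. Already a fixed point.
Sat(A[recv U A[¬wait U recv]]) = {Done, Req}

{Done, Req}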